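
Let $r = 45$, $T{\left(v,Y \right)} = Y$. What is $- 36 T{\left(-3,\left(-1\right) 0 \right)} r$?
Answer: $0$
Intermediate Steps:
$- 36 T{\left(-3,\left(-1\right) 0 \right)} r = - 36 \left(\left(-1\right) 0\right) 45 = \left(-36\right) 0 \cdot 45 = 0 \cdot 45 = 0$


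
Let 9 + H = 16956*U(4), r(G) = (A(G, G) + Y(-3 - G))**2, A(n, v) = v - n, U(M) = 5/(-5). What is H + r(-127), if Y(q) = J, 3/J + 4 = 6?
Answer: -67851/4 ≈ -16963.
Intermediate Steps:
U(M) = -1 (U(M) = 5*(-1/5) = -1)
J = 3/2 (J = 3/(-4 + 6) = 3/2 ≈ 1.5000)
Y(q) = 3/2
r(G) = 9/4 (r(G) = ((G - G) + 3/2)**2 = (0 + 3/2)**2 = (3/2)**2 = 9/4)
H = -16965 (H = -9 + 16956*(-1) = -9 - 16956 = -16965)
H + r(-127) = -16965 + 9/4 = -67851/4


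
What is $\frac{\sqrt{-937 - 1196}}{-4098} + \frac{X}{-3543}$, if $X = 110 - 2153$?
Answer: $\frac{681}{1181} - \frac{i \sqrt{237}}{1366} \approx 0.57663 - 0.01127 i$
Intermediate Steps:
$X = -2043$ ($X = 110 - 2153 = -2043$)
$\frac{\sqrt{-937 - 1196}}{-4098} + \frac{X}{-3543} = \frac{\sqrt{-937 - 1196}}{-4098} - \frac{2043}{-3543} = \sqrt{-2133} \left(- \frac{1}{4098}\right) - - \frac{681}{1181} = 3 i \sqrt{237} \left(- \frac{1}{4098}\right) + \frac{681}{1181} = - \frac{i \sqrt{237}}{1366} + \frac{681}{1181} = \frac{681}{1181} - \frac{i \sqrt{237}}{1366}$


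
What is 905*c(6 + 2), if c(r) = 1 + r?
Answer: 8145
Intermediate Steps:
905*c(6 + 2) = 905*(1 + (6 + 2)) = 905*(1 + 8) = 905*9 = 8145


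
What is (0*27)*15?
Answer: 0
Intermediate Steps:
(0*27)*15 = 0*15 = 0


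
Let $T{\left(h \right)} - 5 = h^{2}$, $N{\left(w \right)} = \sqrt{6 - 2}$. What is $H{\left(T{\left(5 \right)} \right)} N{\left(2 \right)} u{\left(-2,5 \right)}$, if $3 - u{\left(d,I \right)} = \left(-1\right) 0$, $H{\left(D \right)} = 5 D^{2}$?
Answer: $27000$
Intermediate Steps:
$N{\left(w \right)} = 2$ ($N{\left(w \right)} = \sqrt{4} = 2$)
$T{\left(h \right)} = 5 + h^{2}$
$u{\left(d,I \right)} = 3$ ($u{\left(d,I \right)} = 3 - \left(-1\right) 0 = 3 - 0 = 3 + 0 = 3$)
$H{\left(T{\left(5 \right)} \right)} N{\left(2 \right)} u{\left(-2,5 \right)} = 5 \left(5 + 5^{2}\right)^{2} \cdot 2 \cdot 3 = 5 \left(5 + 25\right)^{2} \cdot 2 \cdot 3 = 5 \cdot 30^{2} \cdot 2 \cdot 3 = 5 \cdot 900 \cdot 2 \cdot 3 = 4500 \cdot 2 \cdot 3 = 9000 \cdot 3 = 27000$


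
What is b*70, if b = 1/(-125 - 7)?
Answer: -35/66 ≈ -0.53030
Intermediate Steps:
b = -1/132 (b = 1/(-132) = -1/132 ≈ -0.0075758)
b*70 = -1/132*70 = -35/66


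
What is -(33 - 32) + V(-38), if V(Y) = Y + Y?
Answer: -77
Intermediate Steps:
V(Y) = 2*Y
-(33 - 32) + V(-38) = -(33 - 32) + 2*(-38) = -1*1 - 76 = -1 - 76 = -77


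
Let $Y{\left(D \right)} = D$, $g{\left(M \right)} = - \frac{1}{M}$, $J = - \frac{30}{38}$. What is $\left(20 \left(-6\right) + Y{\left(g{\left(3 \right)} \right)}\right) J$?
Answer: $95$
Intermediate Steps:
$J = - \frac{15}{19}$ ($J = \left(-30\right) \frac{1}{38} = - \frac{15}{19} \approx -0.78947$)
$\left(20 \left(-6\right) + Y{\left(g{\left(3 \right)} \right)}\right) J = \left(20 \left(-6\right) - \frac{1}{3}\right) \left(- \frac{15}{19}\right) = \left(-120 - \frac{1}{3}\right) \left(- \frac{15}{19}\right) = \left(- \frac{361}{3}\right) \left(- \frac{15}{19}\right) = 95$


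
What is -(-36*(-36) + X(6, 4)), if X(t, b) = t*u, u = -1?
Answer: -1290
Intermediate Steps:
X(t, b) = -t (X(t, b) = t*(-1) = -t)
-(-36*(-36) + X(6, 4)) = -(-36*(-36) - 1*6) = -(1296 - 6) = -1*1290 = -1290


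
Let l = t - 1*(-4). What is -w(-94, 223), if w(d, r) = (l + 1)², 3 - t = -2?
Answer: -100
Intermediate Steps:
t = 5 (t = 3 - 1*(-2) = 3 + 2 = 5)
l = 9 (l = 5 - 1*(-4) = 5 + 4 = 9)
w(d, r) = 100 (w(d, r) = (9 + 1)² = 10² = 100)
-w(-94, 223) = -1*100 = -100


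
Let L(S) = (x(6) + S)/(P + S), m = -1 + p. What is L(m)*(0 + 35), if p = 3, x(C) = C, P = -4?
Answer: -140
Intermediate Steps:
m = 2 (m = -1 + 3 = 2)
L(S) = (6 + S)/(-4 + S)
L(m)*(0 + 35) = ((6 + 2)/(-4 + 2))*(0 + 35) = (8/(-2))*35 = -1/2*8*35 = -4*35 = -140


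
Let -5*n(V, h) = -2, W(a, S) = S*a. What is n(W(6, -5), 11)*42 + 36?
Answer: 264/5 ≈ 52.800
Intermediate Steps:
n(V, h) = 2/5 (n(V, h) = -1/5*(-2) = 2/5)
n(W(6, -5), 11)*42 + 36 = (2/5)*42 + 36 = 84/5 + 36 = 264/5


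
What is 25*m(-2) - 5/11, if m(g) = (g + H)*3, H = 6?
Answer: 3295/11 ≈ 299.55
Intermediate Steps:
m(g) = 18 + 3*g (m(g) = (g + 6)*3 = (6 + g)*3 = 18 + 3*g)
25*m(-2) - 5/11 = 25*(18 + 3*(-2)) - 5/11 = 25*(18 - 6) + (1/11)*(-5) = 25*12 - 5/11 = 300 - 5/11 = 3295/11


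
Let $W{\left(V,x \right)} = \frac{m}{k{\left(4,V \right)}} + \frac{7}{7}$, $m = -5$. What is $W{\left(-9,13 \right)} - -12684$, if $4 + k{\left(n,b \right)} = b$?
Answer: $\frac{164910}{13} \approx 12685.0$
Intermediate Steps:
$k{\left(n,b \right)} = -4 + b$
$W{\left(V,x \right)} = 1 - \frac{5}{-4 + V}$ ($W{\left(V,x \right)} = - \frac{5}{-4 + V} + \frac{7}{7} = - \frac{5}{-4 + V} + 7 \cdot \frac{1}{7} = - \frac{5}{-4 + V} + 1 = 1 - \frac{5}{-4 + V}$)
$W{\left(-9,13 \right)} - -12684 = \frac{-9 - 9}{-4 - 9} - -12684 = \frac{1}{-13} \left(-18\right) + 12684 = \left(- \frac{1}{13}\right) \left(-18\right) + 12684 = \frac{18}{13} + 12684 = \frac{164910}{13}$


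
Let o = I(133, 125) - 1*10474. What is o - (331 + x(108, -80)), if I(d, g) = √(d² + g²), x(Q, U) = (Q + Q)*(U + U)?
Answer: 23755 + √33314 ≈ 23938.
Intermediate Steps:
x(Q, U) = 4*Q*U (x(Q, U) = (2*Q)*(2*U) = 4*Q*U)
o = -10474 + √33314 (o = √(133² + 125²) - 1*10474 = √(17689 + 15625) - 10474 = √33314 - 10474 = -10474 + √33314 ≈ -10291.)
o - (331 + x(108, -80)) = (-10474 + √33314) - (331 + 4*108*(-80)) = (-10474 + √33314) - (331 - 34560) = (-10474 + √33314) - 1*(-34229) = (-10474 + √33314) + 34229 = 23755 + √33314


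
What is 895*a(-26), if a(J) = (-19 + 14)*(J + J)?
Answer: 232700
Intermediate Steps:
a(J) = -10*J
895*a(-26) = 895*(-10*(-26)) = 895*260 = 232700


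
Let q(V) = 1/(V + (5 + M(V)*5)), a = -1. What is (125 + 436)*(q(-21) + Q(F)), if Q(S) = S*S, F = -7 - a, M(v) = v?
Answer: 222105/11 ≈ 20191.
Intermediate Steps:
F = -6 (F = -7 - 1*(-1) = -7 + 1 = -6)
Q(S) = S**2
q(V) = 1/(5 + 6*V) (q(V) = 1/(V + (5 + V*5)) = 1/(V + (5 + 5*V)) = 1/(5 + 6*V))
(125 + 436)*(q(-21) + Q(F)) = (125 + 436)*(1/(5 + 6*(-21)) + (-6)**2) = 561*(1/(5 - 126) + 36) = 561*(1/(-121) + 36) = 561*(-1/121 + 36) = 561*(4355/121) = 222105/11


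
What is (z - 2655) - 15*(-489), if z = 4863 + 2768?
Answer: 12311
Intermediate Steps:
z = 7631
(z - 2655) - 15*(-489) = (7631 - 2655) - 15*(-489) = 4976 + 7335 = 12311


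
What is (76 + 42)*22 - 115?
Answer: 2481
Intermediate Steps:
(76 + 42)*22 - 115 = 118*22 - 115 = 2596 - 115 = 2481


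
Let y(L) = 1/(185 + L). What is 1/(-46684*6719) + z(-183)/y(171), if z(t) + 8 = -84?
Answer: -10273313158593/313669796 ≈ -32752.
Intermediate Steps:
z(t) = -92 (z(t) = -8 - 84 = -92)
1/(-46684*6719) + z(-183)/y(171) = 1/(-46684*6719) - 92/(1/(185 + 171)) = -1/46684*1/6719 - 92/(1/356) = -1/313669796 - 92/1/356 = -1/313669796 - 92*356 = -1/313669796 - 32752 = -10273313158593/313669796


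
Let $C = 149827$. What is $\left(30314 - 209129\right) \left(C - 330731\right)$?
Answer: $32348348760$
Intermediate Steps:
$\left(30314 - 209129\right) \left(C - 330731\right) = \left(30314 - 209129\right) \left(149827 - 330731\right) = \left(-178815\right) \left(-180904\right) = 32348348760$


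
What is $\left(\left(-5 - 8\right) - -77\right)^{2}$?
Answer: $4096$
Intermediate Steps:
$\left(\left(-5 - 8\right) - -77\right)^{2} = \left(\left(-5 - 8\right) + 77\right)^{2} = \left(-13 + 77\right)^{2} = 64^{2} = 4096$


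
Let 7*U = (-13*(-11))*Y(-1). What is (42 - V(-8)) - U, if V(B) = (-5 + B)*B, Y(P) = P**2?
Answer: -577/7 ≈ -82.429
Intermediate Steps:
U = 143/7 (U = (-13*(-11)*(-1)**2)/7 = (143*1)/7 = (1/7)*143 = 143/7 ≈ 20.429)
V(B) = B*(-5 + B)
(42 - V(-8)) - U = (42 - (-8)*(-5 - 8)) - 1*143/7 = (42 - (-8)*(-13)) - 143/7 = (42 - 1*104) - 143/7 = (42 - 104) - 143/7 = -62 - 143/7 = -577/7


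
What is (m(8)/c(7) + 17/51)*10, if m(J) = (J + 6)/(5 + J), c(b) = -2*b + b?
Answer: 70/39 ≈ 1.7949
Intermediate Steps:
c(b) = -b
m(J) = (6 + J)/(5 + J)
(m(8)/c(7) + 17/51)*10 = (((6 + 8)/(5 + 8))/((-1*7)) + 17/51)*10 = ((14/13)/(-7) + 17*(1/51))*10 = (((1/13)*14)*(-⅐) + ⅓)*10 = ((14/13)*(-⅐) + ⅓)*10 = (-2/13 + ⅓)*10 = (7/39)*10 = 70/39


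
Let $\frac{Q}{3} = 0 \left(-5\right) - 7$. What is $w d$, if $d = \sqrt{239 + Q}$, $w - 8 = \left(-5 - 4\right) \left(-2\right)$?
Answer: $26 \sqrt{218} \approx 383.89$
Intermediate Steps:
$Q = -21$ ($Q = 3 \left(0 \left(-5\right) - 7\right) = 3 \left(0 - 7\right) = 3 \left(-7\right) = -21$)
$w = 26$ ($w = 8 + \left(-5 - 4\right) \left(-2\right) = 8 - -18 = 8 + 18 = 26$)
$d = \sqrt{218}$ ($d = \sqrt{239 - 21} = \sqrt{218} \approx 14.765$)
$w d = 26 \sqrt{218}$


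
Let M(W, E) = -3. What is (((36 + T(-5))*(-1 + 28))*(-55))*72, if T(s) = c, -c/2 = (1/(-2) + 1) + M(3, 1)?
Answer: -4383720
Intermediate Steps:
c = 5 (c = -2*((1/(-2) + 1) - 3) = -2*((-½ + 1) - 3) = -2*(½ - 3) = -2*(-5/2) = 5)
T(s) = 5
(((36 + T(-5))*(-1 + 28))*(-55))*72 = (((36 + 5)*(-1 + 28))*(-55))*72 = ((41*27)*(-55))*72 = (1107*(-55))*72 = -60885*72 = -4383720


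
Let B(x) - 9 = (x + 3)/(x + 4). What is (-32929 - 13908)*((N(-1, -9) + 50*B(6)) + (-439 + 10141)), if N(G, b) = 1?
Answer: -477643726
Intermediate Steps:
B(x) = 9 + (3 + x)/(4 + x) (B(x) = 9 + (x + 3)/(x + 4) = 9 + (3 + x)/(4 + x))
(-32929 - 13908)*((N(-1, -9) + 50*B(6)) + (-439 + 10141)) = (-32929 - 13908)*((1 + 50*((39 + 10*6)/(4 + 6))) + (-439 + 10141)) = -46837*((1 + 50*((39 + 60)/10)) + 9702) = -46837*((1 + 50*((⅒)*99)) + 9702) = -46837*((1 + 50*(99/10)) + 9702) = -46837*((1 + 495) + 9702) = -46837*(496 + 9702) = -46837*10198 = -477643726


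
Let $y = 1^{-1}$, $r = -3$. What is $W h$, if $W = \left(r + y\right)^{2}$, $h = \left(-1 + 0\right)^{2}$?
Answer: $4$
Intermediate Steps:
$y = 1$
$h = 1$ ($h = \left(-1\right)^{2} = 1$)
$W = 4$ ($W = \left(-3 + 1\right)^{2} = \left(-2\right)^{2} = 4$)
$W h = 4 \cdot 1 = 4$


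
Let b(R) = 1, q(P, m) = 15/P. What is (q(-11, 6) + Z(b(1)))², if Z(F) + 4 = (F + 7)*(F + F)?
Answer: 13689/121 ≈ 113.13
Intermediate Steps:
Z(F) = -4 + 2*F*(7 + F) (Z(F) = -4 + (F + 7)*(F + F) = -4 + (7 + F)*(2*F) = -4 + 2*F*(7 + F))
(q(-11, 6) + Z(b(1)))² = (15/(-11) + (-4 + 2*1² + 14*1))² = (15*(-1/11) + (-4 + 2*1 + 14))² = (-15/11 + (-4 + 2 + 14))² = (-15/11 + 12)² = (117/11)² = 13689/121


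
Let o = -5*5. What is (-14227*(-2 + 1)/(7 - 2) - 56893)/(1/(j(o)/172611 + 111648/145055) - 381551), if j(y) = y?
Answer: 2603479182194807/18379293480637745 ≈ 0.14165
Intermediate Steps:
o = -25
(-14227*(-2 + 1)/(7 - 2) - 56893)/(1/(j(o)/172611 + 111648/145055) - 381551) = (-14227*(-2 + 1)/(7 - 2) - 56893)/(1/(-25/172611 + 111648/145055) - 381551) = (-(-14227)/5 - 56893)/(1/(-25*1/172611 + 111648*(1/145055)) - 381551) = (-(-14227)/5 - 56893)/(1/(-25/172611 + 111648/145055) - 381551) = (-14227*(-1/5) - 56893)/(1/(19268046553/25038088605) - 381551) = (14227/5 - 56893)/(25038088605/19268046553 - 381551) = -270238/(5*(-7351717392255098/19268046553)) = -270238/5*(-19268046553/7351717392255098) = 2603479182194807/18379293480637745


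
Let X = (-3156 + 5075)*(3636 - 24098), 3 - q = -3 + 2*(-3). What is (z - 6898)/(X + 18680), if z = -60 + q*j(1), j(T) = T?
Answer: 3473/19623949 ≈ 0.00017698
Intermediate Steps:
q = 12 (q = 3 - (-3 + 2*(-3)) = 3 - (-3 - 6) = 3 - 1*(-9) = 3 + 9 = 12)
X = -39266578 (X = 1919*(-20462) = -39266578)
z = -48 (z = -60 + 12*1 = -60 + 12 = -48)
(z - 6898)/(X + 18680) = (-48 - 6898)/(-39266578 + 18680) = -6946/(-39247898) = -6946*(-1/39247898) = 3473/19623949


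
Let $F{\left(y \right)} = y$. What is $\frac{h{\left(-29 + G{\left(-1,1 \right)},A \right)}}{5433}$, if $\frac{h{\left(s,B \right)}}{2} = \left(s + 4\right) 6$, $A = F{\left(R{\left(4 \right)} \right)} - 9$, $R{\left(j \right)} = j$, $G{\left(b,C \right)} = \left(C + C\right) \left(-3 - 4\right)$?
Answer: $- \frac{156}{1811} \approx -0.08614$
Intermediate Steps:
$G{\left(b,C \right)} = - 14 C$ ($G{\left(b,C \right)} = 2 C \left(-7\right) = - 14 C$)
$A = -5$ ($A = 4 - 9 = -5$)
$h{\left(s,B \right)} = 48 + 12 s$ ($h{\left(s,B \right)} = 2 \left(s + 4\right) 6 = 2 \left(4 + s\right) 6 = 2 \left(24 + 6 s\right) = 48 + 12 s$)
$\frac{h{\left(-29 + G{\left(-1,1 \right)},A \right)}}{5433} = \frac{48 + 12 \left(-29 - 14\right)}{5433} = \left(48 + 12 \left(-29 - 14\right)\right) \frac{1}{5433} = \left(48 + 12 \left(-43\right)\right) \frac{1}{5433} = \left(48 - 516\right) \frac{1}{5433} = \left(-468\right) \frac{1}{5433} = - \frac{156}{1811}$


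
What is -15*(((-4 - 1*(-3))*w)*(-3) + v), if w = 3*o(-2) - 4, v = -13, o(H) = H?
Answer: 645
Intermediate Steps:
w = -10 (w = 3*(-2) - 4 = -6 - 4 = -10)
-15*(((-4 - 1*(-3))*w)*(-3) + v) = -15*(((-4 - 1*(-3))*(-10))*(-3) - 13) = -15*(((-4 + 3)*(-10))*(-3) - 13) = -15*(-1*(-10)*(-3) - 13) = -15*(10*(-3) - 13) = -15*(-30 - 13) = -15*(-43) = 645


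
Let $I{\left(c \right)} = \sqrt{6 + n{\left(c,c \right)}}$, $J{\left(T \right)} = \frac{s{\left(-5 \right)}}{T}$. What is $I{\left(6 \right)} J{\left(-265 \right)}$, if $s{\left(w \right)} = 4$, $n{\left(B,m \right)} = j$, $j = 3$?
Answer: $- \frac{12}{265} \approx -0.045283$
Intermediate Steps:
$n{\left(B,m \right)} = 3$
$J{\left(T \right)} = \frac{4}{T}$
$I{\left(c \right)} = 3$ ($I{\left(c \right)} = \sqrt{6 + 3} = \sqrt{9} = 3$)
$I{\left(6 \right)} J{\left(-265 \right)} = 3 \frac{4}{-265} = 3 \cdot 4 \left(- \frac{1}{265}\right) = 3 \left(- \frac{4}{265}\right) = - \frac{12}{265}$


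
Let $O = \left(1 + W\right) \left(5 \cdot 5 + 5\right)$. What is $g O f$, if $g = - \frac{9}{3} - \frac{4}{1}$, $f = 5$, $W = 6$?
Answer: $-7350$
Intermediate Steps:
$g = -7$ ($g = \left(-9\right) \frac{1}{3} - 4 = -3 - 4 = -7$)
$O = 210$ ($O = \left(1 + 6\right) \left(5 \cdot 5 + 5\right) = 7 \left(25 + 5\right) = 7 \cdot 30 = 210$)
$g O f = \left(-7\right) 210 \cdot 5 = \left(-1470\right) 5 = -7350$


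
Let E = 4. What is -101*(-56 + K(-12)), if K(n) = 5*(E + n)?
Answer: 9696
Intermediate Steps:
K(n) = 20 + 5*n (K(n) = 5*(4 + n) = 20 + 5*n)
-101*(-56 + K(-12)) = -101*(-56 + (20 + 5*(-12))) = -101*(-56 + (20 - 60)) = -101*(-56 - 40) = -101*(-96) = 9696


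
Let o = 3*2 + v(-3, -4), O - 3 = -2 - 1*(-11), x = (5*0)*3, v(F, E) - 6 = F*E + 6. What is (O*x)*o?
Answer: 0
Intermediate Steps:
v(F, E) = 12 + E*F (v(F, E) = 6 + (F*E + 6) = 6 + (E*F + 6) = 6 + (6 + E*F) = 12 + E*F)
x = 0 (x = 0*3 = 0)
O = 12 (O = 3 + (-2 - 1*(-11)) = 3 + (-2 + 11) = 3 + 9 = 12)
o = 30 (o = 3*2 + (12 - 4*(-3)) = 6 + (12 + 12) = 6 + 24 = 30)
(O*x)*o = (12*0)*30 = 0*30 = 0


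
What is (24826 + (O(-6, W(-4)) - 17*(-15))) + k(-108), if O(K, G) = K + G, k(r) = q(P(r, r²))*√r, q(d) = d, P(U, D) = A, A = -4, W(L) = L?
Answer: 25071 - 24*I*√3 ≈ 25071.0 - 41.569*I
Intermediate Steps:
P(U, D) = -4
k(r) = -4*√r
O(K, G) = G + K
(24826 + (O(-6, W(-4)) - 17*(-15))) + k(-108) = (24826 + ((-4 - 6) - 17*(-15))) - 24*I*√3 = (24826 + (-10 + 255)) - 24*I*√3 = (24826 + 245) - 24*I*√3 = 25071 - 24*I*√3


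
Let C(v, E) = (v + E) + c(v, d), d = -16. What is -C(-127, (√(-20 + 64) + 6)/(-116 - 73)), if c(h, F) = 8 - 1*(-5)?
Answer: 7184/63 + 2*√11/189 ≈ 114.07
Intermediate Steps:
c(h, F) = 13 (c(h, F) = 8 + 5 = 13)
C(v, E) = 13 + E + v (C(v, E) = (v + E) + 13 = (E + v) + 13 = 13 + E + v)
-C(-127, (√(-20 + 64) + 6)/(-116 - 73)) = -(13 + (√(-20 + 64) + 6)/(-116 - 73) - 127) = -(13 + (√44 + 6)/(-189) - 127) = -(13 + (2*√11 + 6)*(-1/189) - 127) = -(13 + (6 + 2*√11)*(-1/189) - 127) = -(13 + (-2/63 - 2*√11/189) - 127) = -(-7184/63 - 2*√11/189) = 7184/63 + 2*√11/189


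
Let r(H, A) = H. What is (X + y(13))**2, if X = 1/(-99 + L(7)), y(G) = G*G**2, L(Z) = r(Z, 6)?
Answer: 40853707129/8464 ≈ 4.8268e+6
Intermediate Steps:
L(Z) = Z
y(G) = G**3
X = -1/92 (X = 1/(-99 + 7) = 1/(-92) = -1/92 ≈ -0.010870)
(X + y(13))**2 = (-1/92 + 13**3)**2 = (-1/92 + 2197)**2 = (202123/92)**2 = 40853707129/8464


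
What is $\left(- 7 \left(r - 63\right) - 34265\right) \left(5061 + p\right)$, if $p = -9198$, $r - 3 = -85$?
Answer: $137555250$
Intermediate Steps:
$r = -82$ ($r = 3 - 85 = -82$)
$\left(- 7 \left(r - 63\right) - 34265\right) \left(5061 + p\right) = \left(- 7 \left(-82 - 63\right) - 34265\right) \left(5061 - 9198\right) = \left(\left(-7\right) \left(-145\right) - 34265\right) \left(-4137\right) = \left(1015 - 34265\right) \left(-4137\right) = \left(-33250\right) \left(-4137\right) = 137555250$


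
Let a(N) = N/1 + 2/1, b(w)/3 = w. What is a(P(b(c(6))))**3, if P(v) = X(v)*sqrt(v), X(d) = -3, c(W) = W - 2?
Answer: 656 - 720*sqrt(3) ≈ -591.08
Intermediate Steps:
c(W) = -2 + W
b(w) = 3*w
P(v) = -3*sqrt(v)
a(N) = 2 + N (a(N) = N*1 + 2*1 = N + 2 = 2 + N)
a(P(b(c(6))))**3 = (2 - 3*sqrt(3)*sqrt(-2 + 6))**3 = (2 - 3*2*sqrt(3))**3 = (2 - 6*sqrt(3))**3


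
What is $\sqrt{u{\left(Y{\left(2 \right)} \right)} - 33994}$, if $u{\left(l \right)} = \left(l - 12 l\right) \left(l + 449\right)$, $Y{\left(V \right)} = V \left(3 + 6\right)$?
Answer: $2 i \sqrt{31615} \approx 355.61 i$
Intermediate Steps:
$Y{\left(V \right)} = 9 V$ ($Y{\left(V \right)} = V 9 = 9 V$)
$u{\left(l \right)} = - 11 l \left(449 + l\right)$
$\sqrt{u{\left(Y{\left(2 \right)} \right)} - 33994} = \sqrt{- 11 \cdot 9 \cdot 2 \left(449 + 9 \cdot 2\right) - 33994} = \sqrt{\left(-11\right) 18 \left(449 + 18\right) - 33994} = \sqrt{\left(-11\right) 18 \cdot 467 - 33994} = \sqrt{-92466 - 33994} = \sqrt{-126460} = 2 i \sqrt{31615}$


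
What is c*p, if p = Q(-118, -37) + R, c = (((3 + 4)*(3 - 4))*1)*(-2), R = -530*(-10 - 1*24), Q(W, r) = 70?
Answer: 253260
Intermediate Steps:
R = 18020 (R = -530*(-10 - 24) = -530*(-34) = 18020)
c = 14 (c = ((7*(-1))*1)*(-2) = -7*1*(-2) = -7*(-2) = 14)
p = 18090 (p = 70 + 18020 = 18090)
c*p = 14*18090 = 253260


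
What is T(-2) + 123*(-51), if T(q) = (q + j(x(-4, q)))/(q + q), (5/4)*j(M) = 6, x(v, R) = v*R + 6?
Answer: -62737/10 ≈ -6273.7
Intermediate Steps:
x(v, R) = 6 + R*v (x(v, R) = R*v + 6 = 6 + R*v)
j(M) = 24/5 (j(M) = (⅘)*6 = 24/5)
T(q) = (24/5 + q)/(2*q) (T(q) = (q + 24/5)/(q + q) = (24/5 + q)/((2*q)) = (24/5 + q)*(1/(2*q)) = (24/5 + q)/(2*q))
T(-2) + 123*(-51) = (⅒)*(24 + 5*(-2))/(-2) + 123*(-51) = (⅒)*(-½)*(24 - 10) - 6273 = (⅒)*(-½)*14 - 6273 = -7/10 - 6273 = -62737/10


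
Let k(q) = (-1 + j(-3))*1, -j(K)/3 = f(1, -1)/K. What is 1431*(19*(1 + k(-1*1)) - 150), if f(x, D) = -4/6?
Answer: -232776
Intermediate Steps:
f(x, D) = -2/3 (f(x, D) = -4*1/6 = -2/3)
j(K) = 2/K (j(K) = -(-2)/K = 2/K)
k(q) = -5/3 (k(q) = (-1 + 2/(-3))*1 = (-1 + 2*(-1/3))*1 = (-1 - 2/3)*1 = -5/3*1 = -5/3)
1431*(19*(1 + k(-1*1)) - 150) = 1431*(19*(1 - 5/3) - 150) = 1431*(19*(-2/3) - 150) = 1431*(-38/3 - 150) = 1431*(-488/3) = -232776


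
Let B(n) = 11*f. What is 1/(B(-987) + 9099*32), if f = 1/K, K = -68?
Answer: 68/19799413 ≈ 3.4344e-6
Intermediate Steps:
f = -1/68 (f = 1/(-68) = -1/68 ≈ -0.014706)
B(n) = -11/68 (B(n) = 11*(-1/68) = -11/68)
1/(B(-987) + 9099*32) = 1/(-11/68 + 9099*32) = 1/(-11/68 + 291168) = 1/(19799413/68) = 68/19799413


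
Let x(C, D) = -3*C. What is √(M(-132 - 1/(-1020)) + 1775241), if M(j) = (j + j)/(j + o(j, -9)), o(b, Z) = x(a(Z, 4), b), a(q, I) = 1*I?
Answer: √38298095888252843/146879 ≈ 1332.4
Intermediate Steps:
a(q, I) = I
o(b, Z) = -12 (o(b, Z) = -3*4 = -12)
M(j) = 2*j/(-12 + j) (M(j) = (j + j)/(j - 12) = (2*j)/(-12 + j) = 2*j/(-12 + j))
√(M(-132 - 1/(-1020)) + 1775241) = √(2*(-132 - 1/(-1020))/(-12 + (-132 - 1/(-1020))) + 1775241) = √(2*(-132 - 1*(-1/1020))/(-12 + (-132 - 1*(-1/1020))) + 1775241) = √(2*(-132 + 1/1020)/(-12 + (-132 + 1/1020)) + 1775241) = √(2*(-134639/1020)/(-12 - 134639/1020) + 1775241) = √(2*(-134639/1020)/(-146879/1020) + 1775241) = √(2*(-134639/1020)*(-1020/146879) + 1775241) = √(269278/146879 + 1775241) = √(260745892117/146879) = √38298095888252843/146879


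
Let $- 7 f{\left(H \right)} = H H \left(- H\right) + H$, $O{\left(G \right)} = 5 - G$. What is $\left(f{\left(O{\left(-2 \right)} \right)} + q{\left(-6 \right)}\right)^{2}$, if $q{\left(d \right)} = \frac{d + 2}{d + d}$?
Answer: $\frac{21025}{9} \approx 2336.1$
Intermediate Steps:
$f{\left(H \right)} = - \frac{H}{7} + \frac{H^{3}}{7}$ ($f{\left(H \right)} = - \frac{H H \left(- H\right) + H}{7} = - \frac{H^{2} \left(- H\right) + H}{7} = - \frac{- H^{3} + H}{7} = - \frac{H - H^{3}}{7} = - \frac{H}{7} + \frac{H^{3}}{7}$)
$q{\left(d \right)} = \frac{2 + d}{2 d}$
$\left(f{\left(O{\left(-2 \right)} \right)} + q{\left(-6 \right)}\right)^{2} = \left(\frac{\left(5 - -2\right) \left(-1 + \left(5 - -2\right)^{2}\right)}{7} + \frac{2 - 6}{2 \left(-6\right)}\right)^{2} = \left(\frac{\left(5 + 2\right) \left(-1 + \left(5 + 2\right)^{2}\right)}{7} + \frac{1}{2} \left(- \frac{1}{6}\right) \left(-4\right)\right)^{2} = \left(\frac{1}{7} \cdot 7 \left(-1 + 7^{2}\right) + \frac{1}{3}\right)^{2} = \left(\frac{1}{7} \cdot 7 \left(-1 + 49\right) + \frac{1}{3}\right)^{2} = \left(\frac{1}{7} \cdot 7 \cdot 48 + \frac{1}{3}\right)^{2} = \left(48 + \frac{1}{3}\right)^{2} = \left(\frac{145}{3}\right)^{2} = \frac{21025}{9}$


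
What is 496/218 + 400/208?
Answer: 5949/1417 ≈ 4.1983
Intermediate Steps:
496/218 + 400/208 = 496*(1/218) + 400*(1/208) = 248/109 + 25/13 = 5949/1417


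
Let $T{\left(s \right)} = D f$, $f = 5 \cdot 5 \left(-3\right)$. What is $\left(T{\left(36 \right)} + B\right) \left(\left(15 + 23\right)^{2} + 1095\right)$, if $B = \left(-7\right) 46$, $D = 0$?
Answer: $-817558$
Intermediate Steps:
$f = -75$ ($f = 25 \left(-3\right) = -75$)
$B = -322$
$T{\left(s \right)} = 0$ ($T{\left(s \right)} = 0 \left(-75\right) = 0$)
$\left(T{\left(36 \right)} + B\right) \left(\left(15 + 23\right)^{2} + 1095\right) = \left(0 - 322\right) \left(\left(15 + 23\right)^{2} + 1095\right) = - 322 \left(38^{2} + 1095\right) = - 322 \left(1444 + 1095\right) = \left(-322\right) 2539 = -817558$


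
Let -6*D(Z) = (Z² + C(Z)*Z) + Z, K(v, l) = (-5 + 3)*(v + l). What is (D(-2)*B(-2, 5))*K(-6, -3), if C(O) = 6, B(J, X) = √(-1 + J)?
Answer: 30*I*√3 ≈ 51.962*I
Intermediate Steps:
K(v, l) = -2*l - 2*v (K(v, l) = -2*(l + v) = -2*l - 2*v)
D(Z) = -7*Z/6 - Z²/6 (D(Z) = -((Z² + 6*Z) + Z)/6 = -(Z² + 7*Z)/6 = -7*Z/6 - Z²/6)
(D(-2)*B(-2, 5))*K(-6, -3) = ((-⅙*(-2)*(7 - 2))*√(-1 - 2))*(-2*(-3) - 2*(-6)) = ((-⅙*(-2)*5)*√(-3))*(6 + 12) = (5*(I*√3)/3)*18 = (5*I*√3/3)*18 = 30*I*√3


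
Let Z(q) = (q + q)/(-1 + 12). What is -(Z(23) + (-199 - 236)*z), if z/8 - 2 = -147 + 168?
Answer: 880394/11 ≈ 80036.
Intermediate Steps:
z = 184 (z = 16 + 8*(-147 + 168) = 16 + 8*21 = 16 + 168 = 184)
Z(q) = 2*q/11 (Z(q) = (2*q)/11 = (2*q)*(1/11) = 2*q/11)
-(Z(23) + (-199 - 236)*z) = -((2/11)*23 + (-199 - 236)*184) = -(46/11 - 435*184) = -(46/11 - 80040) = -1*(-880394/11) = 880394/11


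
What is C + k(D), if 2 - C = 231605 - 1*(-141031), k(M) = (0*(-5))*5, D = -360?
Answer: -372634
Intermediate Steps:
k(M) = 0 (k(M) = 0*5 = 0)
C = -372634 (C = 2 - (231605 - 1*(-141031)) = 2 - (231605 + 141031) = 2 - 1*372636 = 2 - 372636 = -372634)
C + k(D) = -372634 + 0 = -372634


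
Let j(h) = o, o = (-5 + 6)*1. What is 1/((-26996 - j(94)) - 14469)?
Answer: -1/41466 ≈ -2.4116e-5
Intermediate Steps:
o = 1 (o = 1*1 = 1)
j(h) = 1
1/((-26996 - j(94)) - 14469) = 1/((-26996 - 1*1) - 14469) = 1/((-26996 - 1) - 14469) = 1/(-26997 - 14469) = 1/(-41466) = -1/41466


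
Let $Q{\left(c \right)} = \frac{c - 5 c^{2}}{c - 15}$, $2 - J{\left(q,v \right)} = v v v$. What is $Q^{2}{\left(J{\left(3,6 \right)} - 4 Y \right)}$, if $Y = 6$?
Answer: $\frac{80348437764}{64009} \approx 1.2553 \cdot 10^{6}$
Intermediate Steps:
$J{\left(q,v \right)} = 2 - v^{3}$ ($J{\left(q,v \right)} = 2 - v v v = 2 - v^{2} v = 2 - v^{3}$)
$Q{\left(c \right)} = \frac{c - 5 c^{2}}{-15 + c}$
$Q^{2}{\left(J{\left(3,6 \right)} - 4 Y \right)} = \left(\frac{\left(\left(2 - 6^{3}\right) - 24\right) \left(1 - 5 \left(\left(2 - 6^{3}\right) - 24\right)\right)}{-15 + \left(\left(2 - 6^{3}\right) - 24\right)}\right)^{2} = \left(\frac{\left(\left(2 - 216\right) - 24\right) \left(1 - 5 \left(\left(2 - 216\right) - 24\right)\right)}{-15 + \left(\left(2 - 216\right) - 24\right)}\right)^{2} = \left(\frac{\left(-214 - 24\right) \left(1 - 5 \left(-214 - 24\right)\right)}{-15 - 238}\right)^{2} = \left(- \frac{238 \left(1 - -1190\right)}{-15 - 238}\right)^{2} = \left(- \frac{238 \left(1 + 1190\right)}{-253}\right)^{2} = \left(\left(-238\right) \left(- \frac{1}{253}\right) 1191\right)^{2} = \left(\frac{283458}{253}\right)^{2} = \frac{80348437764}{64009}$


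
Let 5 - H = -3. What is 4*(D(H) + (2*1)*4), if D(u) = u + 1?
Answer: 68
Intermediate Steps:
H = 8 (H = 5 - 1*(-3) = 5 + 3 = 8)
D(u) = 1 + u
4*(D(H) + (2*1)*4) = 4*((1 + 8) + (2*1)*4) = 4*(9 + 2*4) = 4*(9 + 8) = 4*17 = 68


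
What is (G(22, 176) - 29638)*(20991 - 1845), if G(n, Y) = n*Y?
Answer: -493315836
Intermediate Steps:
G(n, Y) = Y*n
(G(22, 176) - 29638)*(20991 - 1845) = (176*22 - 29638)*(20991 - 1845) = (3872 - 29638)*19146 = -25766*19146 = -493315836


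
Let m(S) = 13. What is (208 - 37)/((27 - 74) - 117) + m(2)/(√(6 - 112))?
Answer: -171/164 - 13*I*√106/106 ≈ -1.0427 - 1.2627*I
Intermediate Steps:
(208 - 37)/((27 - 74) - 117) + m(2)/(√(6 - 112)) = (208 - 37)/((27 - 74) - 117) + 13/(√(6 - 112)) = 171/(-47 - 117) + 13/(√(-106)) = 171/(-164) + 13/((I*√106)) = 171*(-1/164) + 13*(-I*√106/106) = -171/164 - 13*I*√106/106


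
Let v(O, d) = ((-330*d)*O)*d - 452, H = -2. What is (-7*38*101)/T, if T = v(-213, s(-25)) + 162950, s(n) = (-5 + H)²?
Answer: -1919/12066342 ≈ -0.00015904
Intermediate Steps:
s(n) = 49 (s(n) = (-5 - 2)² = (-7)² = 49)
v(O, d) = -452 - 330*O*d² (v(O, d) = (-330*O*d)*d - 452 = -330*O*d² - 452 = -452 - 330*O*d²)
T = 168928788 (T = (-452 - 330*(-213)*49²) + 162950 = (-452 - 330*(-213)*2401) + 162950 = (-452 + 168766290) + 162950 = 168765838 + 162950 = 168928788)
(-7*38*101)/T = (-7*38*101)/168928788 = -266*101*(1/168928788) = -26866*1/168928788 = -1919/12066342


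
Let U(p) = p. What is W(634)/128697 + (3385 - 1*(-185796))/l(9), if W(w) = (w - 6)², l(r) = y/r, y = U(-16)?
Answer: -219116934269/2059152 ≈ -1.0641e+5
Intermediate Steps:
y = -16
l(r) = -16/r
W(w) = (-6 + w)²
W(634)/128697 + (3385 - 1*(-185796))/l(9) = (-6 + 634)²/128697 + (3385 - 1*(-185796))/((-16/9)) = 628²*(1/128697) + (3385 + 185796)/((-16*⅑)) = 394384*(1/128697) + 189181/(-16/9) = 394384/128697 + 189181*(-9/16) = 394384/128697 - 1702629/16 = -219116934269/2059152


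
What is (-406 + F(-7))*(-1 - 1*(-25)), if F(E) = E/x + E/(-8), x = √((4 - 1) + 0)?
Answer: -9723 - 56*√3 ≈ -9820.0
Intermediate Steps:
x = √3 (x = √(3 + 0) = √3 ≈ 1.7320)
F(E) = -E/8 + E*√3/3 (F(E) = E/(√3) + E/(-8) = E*(√3/3) + E*(-⅛) = E*√3/3 - E/8 = -E/8 + E*√3/3)
(-406 + F(-7))*(-1 - 1*(-25)) = (-406 + (1/24)*(-7)*(-3 + 8*√3))*(-1 - 1*(-25)) = (-406 + (7/8 - 7*√3/3))*(-1 + 25) = (-3241/8 - 7*√3/3)*24 = -9723 - 56*√3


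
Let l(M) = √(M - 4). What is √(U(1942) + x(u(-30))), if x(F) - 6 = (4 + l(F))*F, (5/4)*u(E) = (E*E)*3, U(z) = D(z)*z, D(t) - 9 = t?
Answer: 4*√(237343 + 1890*√11) ≈ 1974.3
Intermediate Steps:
D(t) = 9 + t
l(M) = √(-4 + M)
U(z) = z*(9 + z) (U(z) = (9 + z)*z = z*(9 + z))
u(E) = 12*E²/5 (u(E) = 4*((E*E)*3)/5 = 4*(E²*3)/5 = 4*(3*E²)/5 = 12*E²/5)
x(F) = 6 + F*(4 + √(-4 + F)) (x(F) = 6 + (4 + √(-4 + F))*F = 6 + F*(4 + √(-4 + F)))
√(U(1942) + x(u(-30))) = √(1942*(9 + 1942) + (6 + 4*((12/5)*(-30)²) + ((12/5)*(-30)²)*√(-4 + (12/5)*(-30)²))) = √(1942*1951 + (6 + 4*((12/5)*900) + ((12/5)*900)*√(-4 + (12/5)*900))) = √(3788842 + (6 + 4*2160 + 2160*√(-4 + 2160))) = √(3788842 + (6 + 8640 + 2160*√2156)) = √(3788842 + (6 + 8640 + 2160*(14*√11))) = √(3788842 + (6 + 8640 + 30240*√11)) = √(3788842 + (8646 + 30240*√11)) = √(3797488 + 30240*√11)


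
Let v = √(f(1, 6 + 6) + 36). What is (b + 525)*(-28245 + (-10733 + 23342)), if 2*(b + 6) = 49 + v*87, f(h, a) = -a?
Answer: -8498166 - 1360332*√6 ≈ -1.1830e+7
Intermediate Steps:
v = 2*√6 (v = √(-(6 + 6) + 36) = √(-1*12 + 36) = √(-12 + 36) = √24 = 2*√6 ≈ 4.8990)
b = 37/2 + 87*√6 (b = -6 + (49 + (2*√6)*87)/2 = -6 + (49 + 174*√6)/2 = -6 + (49/2 + 87*√6) = 37/2 + 87*√6 ≈ 231.61)
(b + 525)*(-28245 + (-10733 + 23342)) = ((37/2 + 87*√6) + 525)*(-28245 + (-10733 + 23342)) = (1087/2 + 87*√6)*(-28245 + 12609) = (1087/2 + 87*√6)*(-15636) = -8498166 - 1360332*√6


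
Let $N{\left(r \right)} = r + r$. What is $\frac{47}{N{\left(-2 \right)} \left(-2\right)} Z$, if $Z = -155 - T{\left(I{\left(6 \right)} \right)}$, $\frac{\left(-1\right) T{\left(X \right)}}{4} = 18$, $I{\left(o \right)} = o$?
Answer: $- \frac{3901}{8} \approx -487.63$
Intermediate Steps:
$N{\left(r \right)} = 2 r$
$T{\left(X \right)} = -72$ ($T{\left(X \right)} = \left(-4\right) 18 = -72$)
$Z = -83$ ($Z = -155 - -72 = -155 + 72 = -83$)
$\frac{47}{N{\left(-2 \right)} \left(-2\right)} Z = \frac{47}{2 \left(-2\right) \left(-2\right)} \left(-83\right) = \frac{47}{\left(-4\right) \left(-2\right)} \left(-83\right) = \frac{47}{8} \left(-83\right) = - \frac{3901}{8}$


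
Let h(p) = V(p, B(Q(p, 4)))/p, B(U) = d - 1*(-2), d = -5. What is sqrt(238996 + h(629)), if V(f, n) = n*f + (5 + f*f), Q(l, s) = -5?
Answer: sqrt(94804290847)/629 ≈ 489.51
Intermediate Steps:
B(U) = -3 (B(U) = -5 - 1*(-2) = -5 + 2 = -3)
V(f, n) = 5 + f**2 + f*n (V(f, n) = f*n + (5 + f**2) = 5 + f**2 + f*n)
h(p) = (5 + p**2 - 3*p)/p (h(p) = (5 + p**2 + p*(-3))/p = (5 + p**2 - 3*p)/p)
sqrt(238996 + h(629)) = sqrt(238996 + (-3 + 629 + 5/629)) = sqrt(238996 + 393759/629) = sqrt(150722243/629) = sqrt(94804290847)/629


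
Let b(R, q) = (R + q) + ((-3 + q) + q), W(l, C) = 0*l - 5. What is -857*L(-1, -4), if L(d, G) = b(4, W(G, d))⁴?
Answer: -32922512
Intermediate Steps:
W(l, C) = -5 (W(l, C) = 0 - 5 = -5)
b(R, q) = -3 + R + 3*q (b(R, q) = (R + q) + (-3 + 2*q) = -3 + R + 3*q)
L(d, G) = 38416 (L(d, G) = (-3 + 4 + 3*(-5))⁴ = (-3 + 4 - 15)⁴ = (-14)⁴ = 38416)
-857*L(-1, -4) = -857*38416 = -32922512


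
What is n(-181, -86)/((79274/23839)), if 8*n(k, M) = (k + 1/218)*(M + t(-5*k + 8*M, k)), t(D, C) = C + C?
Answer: 13168615922/4320433 ≈ 3048.0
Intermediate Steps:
t(D, C) = 2*C
n(k, M) = (1/218 + k)*(M + 2*k)/8 (n(k, M) = ((k + 1/218)*(M + 2*k))/8 = ((1/218 + k)*(M + 2*k))/8 = (1/218 + k)*(M + 2*k)/8)
n(-181, -86)/((79274/23839)) = ((¼)*(-181)² + (1/872)*(-181) + (1/1744)*(-86) + (⅛)*(-86)*(-181))/((79274/23839)) = ((¼)*32761 - 181/872 - 43/872 + 7783/4)/((79274*(1/23839))) = (32761/4 - 181/872 - 43/872 + 7783/4)/(79274/23839) = (1104796/109)*(23839/79274) = 13168615922/4320433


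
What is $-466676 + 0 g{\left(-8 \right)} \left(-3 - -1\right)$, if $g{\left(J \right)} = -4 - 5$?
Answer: $-466676$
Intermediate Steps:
$g{\left(J \right)} = -9$
$-466676 + 0 g{\left(-8 \right)} \left(-3 - -1\right) = -466676 + 0 \left(-9\right) \left(-3 - -1\right) = -466676 + 0 \left(-3 + 1\right) = -466676 + 0 \left(-2\right) = -466676 + 0 = -466676$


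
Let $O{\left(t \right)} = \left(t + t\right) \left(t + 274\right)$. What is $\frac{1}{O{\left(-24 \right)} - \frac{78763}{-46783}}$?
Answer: $- \frac{46783}{561317237} \approx -8.3345 \cdot 10^{-5}$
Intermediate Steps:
$O{\left(t \right)} = 2 t \left(274 + t\right)$
$\frac{1}{O{\left(-24 \right)} - \frac{78763}{-46783}} = \frac{1}{2 \left(-24\right) \left(274 - 24\right) - \frac{78763}{-46783}} = \frac{1}{2 \left(-24\right) 250 - - \frac{78763}{46783}} = \frac{1}{-12000 + \frac{78763}{46783}} = \frac{1}{- \frac{561317237}{46783}} = - \frac{46783}{561317237}$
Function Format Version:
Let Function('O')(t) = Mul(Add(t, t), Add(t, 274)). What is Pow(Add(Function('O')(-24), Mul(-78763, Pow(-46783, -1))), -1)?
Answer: Rational(-46783, 561317237) ≈ -8.3345e-5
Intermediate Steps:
Function('O')(t) = Mul(2, t, Add(274, t)) (Function('O')(t) = Mul(Mul(2, t), Add(274, t)) = Mul(2, t, Add(274, t)))
Pow(Add(Function('O')(-24), Mul(-78763, Pow(-46783, -1))), -1) = Pow(Add(Mul(2, -24, Add(274, -24)), Mul(-78763, Pow(-46783, -1))), -1) = Pow(Add(Mul(2, -24, 250), Mul(-78763, Rational(-1, 46783))), -1) = Pow(Add(-12000, Rational(78763, 46783)), -1) = Pow(Rational(-561317237, 46783), -1) = Rational(-46783, 561317237)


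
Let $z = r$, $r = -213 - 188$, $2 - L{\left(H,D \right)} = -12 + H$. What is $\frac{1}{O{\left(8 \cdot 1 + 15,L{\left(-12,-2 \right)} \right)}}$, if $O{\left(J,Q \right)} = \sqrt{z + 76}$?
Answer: $- \frac{i \sqrt{13}}{65} \approx - 0.05547 i$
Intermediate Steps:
$L{\left(H,D \right)} = 14 - H$ ($L{\left(H,D \right)} = 2 - \left(-12 + H\right) = 14 - H$)
$r = -401$
$z = -401$
$O{\left(J,Q \right)} = 5 i \sqrt{13}$ ($O{\left(J,Q \right)} = \sqrt{-401 + 76} = \sqrt{-325} = 5 i \sqrt{13}$)
$\frac{1}{O{\left(8 \cdot 1 + 15,L{\left(-12,-2 \right)} \right)}} = \frac{1}{5 i \sqrt{13}} = - \frac{i \sqrt{13}}{65}$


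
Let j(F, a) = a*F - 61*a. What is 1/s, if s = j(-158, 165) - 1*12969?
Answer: -1/49104 ≈ -2.0365e-5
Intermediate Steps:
j(F, a) = -61*a + F*a (j(F, a) = F*a - 61*a = -61*a + F*a)
s = -49104 (s = 165*(-61 - 158) - 1*12969 = 165*(-219) - 12969 = -36135 - 12969 = -49104)
1/s = 1/(-49104) = -1/49104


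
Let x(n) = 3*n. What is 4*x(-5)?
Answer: -60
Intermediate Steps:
4*x(-5) = 4*(3*(-5)) = 4*(-15) = -60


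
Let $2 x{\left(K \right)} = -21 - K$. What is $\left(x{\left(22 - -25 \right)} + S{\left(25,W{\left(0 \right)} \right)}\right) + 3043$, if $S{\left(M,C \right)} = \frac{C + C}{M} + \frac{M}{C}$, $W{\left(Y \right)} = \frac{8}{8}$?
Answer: $\frac{75852}{25} \approx 3034.1$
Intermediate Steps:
$W{\left(Y \right)} = 1$ ($W{\left(Y \right)} = 8 \cdot \frac{1}{8} = 1$)
$x{\left(K \right)} = - \frac{21}{2} - \frac{K}{2}$ ($x{\left(K \right)} = \frac{-21 - K}{2} = - \frac{21}{2} - \frac{K}{2}$)
$S{\left(M,C \right)} = \frac{M}{C} + \frac{2 C}{M}$ ($S{\left(M,C \right)} = \frac{2 C}{M} + \frac{M}{C} = \frac{M}{C} + \frac{2 C}{M}$)
$\left(x{\left(22 - -25 \right)} + S{\left(25,W{\left(0 \right)} \right)}\right) + 3043 = \left(\left(- \frac{21}{2} - \frac{22 - -25}{2}\right) + \left(\frac{25}{1} + 2 \cdot 1 \cdot \frac{1}{25}\right)\right) + 3043 = \left(\left(- \frac{21}{2} - \frac{22 + 25}{2}\right) + \left(25 \cdot 1 + 2 \cdot 1 \cdot \frac{1}{25}\right)\right) + 3043 = \left(\left(- \frac{21}{2} - \frac{47}{2}\right) + \left(25 + \frac{2}{25}\right)\right) + 3043 = \left(\left(- \frac{21}{2} - \frac{47}{2}\right) + \frac{627}{25}\right) + 3043 = \left(-34 + \frac{627}{25}\right) + 3043 = - \frac{223}{25} + 3043 = \frac{75852}{25}$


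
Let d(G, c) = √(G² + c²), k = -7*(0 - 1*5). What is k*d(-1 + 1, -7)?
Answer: 245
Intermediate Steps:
k = 35 (k = -7*(0 - 5) = -7*(-5) = 35)
k*d(-1 + 1, -7) = 35*√((-1 + 1)² + (-7)²) = 35*√(0² + 49) = 35*√(0 + 49) = 35*√49 = 35*7 = 245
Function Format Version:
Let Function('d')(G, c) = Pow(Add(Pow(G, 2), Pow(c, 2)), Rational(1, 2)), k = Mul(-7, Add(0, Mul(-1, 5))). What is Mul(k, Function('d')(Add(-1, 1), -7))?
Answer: 245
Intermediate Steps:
k = 35 (k = Mul(-7, Add(0, -5)) = Mul(-7, -5) = 35)
Mul(k, Function('d')(Add(-1, 1), -7)) = Mul(35, Pow(Add(Pow(Add(-1, 1), 2), Pow(-7, 2)), Rational(1, 2))) = Mul(35, Pow(Add(Pow(0, 2), 49), Rational(1, 2))) = Mul(35, Pow(Add(0, 49), Rational(1, 2))) = Mul(35, Pow(49, Rational(1, 2))) = Mul(35, 7) = 245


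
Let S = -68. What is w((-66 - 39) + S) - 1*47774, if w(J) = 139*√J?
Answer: -47774 + 139*I*√173 ≈ -47774.0 + 1828.3*I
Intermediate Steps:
w((-66 - 39) + S) - 1*47774 = 139*√((-66 - 39) - 68) - 1*47774 = 139*√(-105 - 68) - 47774 = 139*√(-173) - 47774 = 139*(I*√173) - 47774 = 139*I*√173 - 47774 = -47774 + 139*I*√173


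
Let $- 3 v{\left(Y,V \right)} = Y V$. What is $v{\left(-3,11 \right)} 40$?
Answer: $440$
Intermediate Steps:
$v{\left(Y,V \right)} = - \frac{V Y}{3}$ ($v{\left(Y,V \right)} = - \frac{Y V}{3} = - \frac{V Y}{3}$)
$v{\left(-3,11 \right)} 40 = \left(- \frac{1}{3}\right) 11 \left(-3\right) 40 = 11 \cdot 40 = 440$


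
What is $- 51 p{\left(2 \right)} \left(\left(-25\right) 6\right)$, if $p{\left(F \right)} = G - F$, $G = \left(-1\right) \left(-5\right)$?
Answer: $22950$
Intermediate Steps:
$G = 5$
$p{\left(F \right)} = 5 - F$
$- 51 p{\left(2 \right)} \left(\left(-25\right) 6\right) = - 51 \left(5 - 2\right) \left(\left(-25\right) 6\right) = - 51 \left(5 - 2\right) \left(-150\right) = \left(-51\right) 3 \left(-150\right) = \left(-153\right) \left(-150\right) = 22950$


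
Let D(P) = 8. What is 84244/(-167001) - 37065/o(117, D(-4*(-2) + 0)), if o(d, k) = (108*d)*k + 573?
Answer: -702581969/808451841 ≈ -0.86905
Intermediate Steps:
o(d, k) = 573 + 108*d*k (o(d, k) = 108*d*k + 573 = 573 + 108*d*k)
84244/(-167001) - 37065/o(117, D(-4*(-2) + 0)) = 84244/(-167001) - 37065/(573 + 108*117*8) = 84244*(-1/167001) - 37065/(573 + 101088) = -84244/167001 - 37065/101661 = -84244/167001 - 37065*1/101661 = -84244/167001 - 1765/4841 = -702581969/808451841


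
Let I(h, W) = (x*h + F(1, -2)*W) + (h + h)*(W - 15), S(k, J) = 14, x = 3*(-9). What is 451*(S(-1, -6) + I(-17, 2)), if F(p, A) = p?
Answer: 413567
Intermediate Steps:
x = -27
I(h, W) = W - 27*h + 2*h*(-15 + W) (I(h, W) = (-27*h + 1*W) + (h + h)*(W - 15) = (-27*h + W) + (2*h)*(-15 + W) = (W - 27*h) + 2*h*(-15 + W) = W - 27*h + 2*h*(-15 + W))
451*(S(-1, -6) + I(-17, 2)) = 451*(14 + (2 - 57*(-17) + 2*2*(-17))) = 451*(14 + (2 + 969 - 68)) = 451*(14 + 903) = 451*917 = 413567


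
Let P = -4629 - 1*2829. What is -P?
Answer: 7458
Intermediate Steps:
P = -7458 (P = -4629 - 2829 = -7458)
-P = -1*(-7458) = 7458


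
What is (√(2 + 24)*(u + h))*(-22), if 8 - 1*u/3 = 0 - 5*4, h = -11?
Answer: -1606*√26 ≈ -8189.0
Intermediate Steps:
u = 84 (u = 24 - 3*(0 - 5*4) = 24 - 3*(0 - 20) = 24 - 3*(-20) = 24 + 60 = 84)
(√(2 + 24)*(u + h))*(-22) = (√(2 + 24)*(84 - 11))*(-22) = (√26*73)*(-22) = (73*√26)*(-22) = -1606*√26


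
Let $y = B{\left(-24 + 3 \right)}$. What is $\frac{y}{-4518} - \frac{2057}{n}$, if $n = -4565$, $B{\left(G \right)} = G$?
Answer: $\frac{284527}{624990} \approx 0.45525$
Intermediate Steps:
$y = -21$ ($y = -24 + 3 = -21$)
$\frac{y}{-4518} - \frac{2057}{n} = - \frac{21}{-4518} - \frac{2057}{-4565} = \left(-21\right) \left(- \frac{1}{4518}\right) - - \frac{187}{415} = \frac{7}{1506} + \frac{187}{415} = \frac{284527}{624990}$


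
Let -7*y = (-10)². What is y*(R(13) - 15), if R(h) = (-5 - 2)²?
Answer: -3400/7 ≈ -485.71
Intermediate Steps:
y = -100/7 (y = -⅐*(-10)² = -⅐*100 = -100/7 ≈ -14.286)
R(h) = 49 (R(h) = (-7)² = 49)
y*(R(13) - 15) = -100*(49 - 15)/7 = -100/7*34 = -3400/7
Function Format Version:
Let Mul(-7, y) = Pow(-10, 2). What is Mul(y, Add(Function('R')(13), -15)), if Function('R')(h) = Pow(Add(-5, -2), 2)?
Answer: Rational(-3400, 7) ≈ -485.71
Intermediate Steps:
y = Rational(-100, 7) (y = Mul(Rational(-1, 7), Pow(-10, 2)) = Mul(Rational(-1, 7), 100) = Rational(-100, 7) ≈ -14.286)
Function('R')(h) = 49 (Function('R')(h) = Pow(-7, 2) = 49)
Mul(y, Add(Function('R')(13), -15)) = Mul(Rational(-100, 7), Add(49, -15)) = Mul(Rational(-100, 7), 34) = Rational(-3400, 7)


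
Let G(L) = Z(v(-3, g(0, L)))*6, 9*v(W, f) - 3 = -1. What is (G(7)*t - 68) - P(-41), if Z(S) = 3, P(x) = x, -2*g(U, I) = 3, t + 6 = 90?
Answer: 1485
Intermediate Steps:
t = 84 (t = -6 + 90 = 84)
g(U, I) = -3/2 (g(U, I) = -½*3 = -3/2)
v(W, f) = 2/9 (v(W, f) = ⅓ + (⅑)*(-1) = ⅓ - ⅑ = 2/9)
G(L) = 18 (G(L) = 3*6 = 18)
(G(7)*t - 68) - P(-41) = (18*84 - 68) - 1*(-41) = (1512 - 68) + 41 = 1444 + 41 = 1485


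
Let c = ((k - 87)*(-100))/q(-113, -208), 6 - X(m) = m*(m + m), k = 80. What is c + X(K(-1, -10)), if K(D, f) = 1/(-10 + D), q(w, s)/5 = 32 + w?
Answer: 41704/9801 ≈ 4.2551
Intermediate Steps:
q(w, s) = 160 + 5*w (q(w, s) = 5*(32 + w) = 160 + 5*w)
X(m) = 6 - 2*m² (X(m) = 6 - m*(m + m) = 6 - m*2*m = 6 - 2*m²)
c = -140/81 (c = ((80 - 87)*(-100))/(160 + 5*(-113)) = (-7*(-100))/(160 - 565) = 700/(-405) = 700*(-1/405) = -140/81 ≈ -1.7284)
c + X(K(-1, -10)) = -140/81 + (6 - 2/(-10 - 1)²) = -140/81 + (6 - 2*(1/(-11))²) = -140/81 + (6 - 2*(-1/11)²) = -140/81 + (6 - 2*1/121) = -140/81 + (6 - 2/121) = -140/81 + 724/121 = 41704/9801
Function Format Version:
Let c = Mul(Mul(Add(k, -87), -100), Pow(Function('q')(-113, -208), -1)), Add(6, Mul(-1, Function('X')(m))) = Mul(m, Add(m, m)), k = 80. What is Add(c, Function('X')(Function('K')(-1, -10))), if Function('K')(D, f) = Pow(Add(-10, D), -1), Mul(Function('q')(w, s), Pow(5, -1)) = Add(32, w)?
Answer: Rational(41704, 9801) ≈ 4.2551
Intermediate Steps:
Function('q')(w, s) = Add(160, Mul(5, w)) (Function('q')(w, s) = Mul(5, Add(32, w)) = Add(160, Mul(5, w)))
Function('X')(m) = Add(6, Mul(-2, Pow(m, 2))) (Function('X')(m) = Add(6, Mul(-1, Mul(m, Add(m, m)))) = Add(6, Mul(-1, Mul(m, Mul(2, m)))) = Add(6, Mul(-1, Mul(2, Pow(m, 2)))) = Add(6, Mul(-2, Pow(m, 2))))
c = Rational(-140, 81) (c = Mul(Mul(Add(80, -87), -100), Pow(Add(160, Mul(5, -113)), -1)) = Mul(Mul(-7, -100), Pow(Add(160, -565), -1)) = Mul(700, Pow(-405, -1)) = Mul(700, Rational(-1, 405)) = Rational(-140, 81) ≈ -1.7284)
Add(c, Function('X')(Function('K')(-1, -10))) = Add(Rational(-140, 81), Add(6, Mul(-2, Pow(Pow(Add(-10, -1), -1), 2)))) = Add(Rational(-140, 81), Add(6, Mul(-2, Pow(Pow(-11, -1), 2)))) = Add(Rational(-140, 81), Add(6, Mul(-2, Pow(Rational(-1, 11), 2)))) = Add(Rational(-140, 81), Add(6, Mul(-2, Rational(1, 121)))) = Add(Rational(-140, 81), Add(6, Rational(-2, 121))) = Add(Rational(-140, 81), Rational(724, 121)) = Rational(41704, 9801)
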